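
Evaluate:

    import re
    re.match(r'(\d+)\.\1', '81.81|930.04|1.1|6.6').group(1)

The backreference `\1` re-matches whatever the first group consumed, character for character.
With `match`, the pattern is implicitly anchored at the beginning.
The match spans [0:5] → '81.81'.
Captured: group 1 = '81'.

'81'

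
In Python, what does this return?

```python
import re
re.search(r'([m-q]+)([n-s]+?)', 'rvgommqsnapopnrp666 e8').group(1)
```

'ommq'

Pattern: one or more of a character in [m-q] (captured); then one or more of a character in [n-s] (lazy) (captured).
Because the quantifier is non-greedy, it stops expanding at the earliest point where the rest of the pattern can succeed.
Unlike `match`, `search` isn't anchored — it looks for the pattern anywhere in the string.
The match spans [3:8] → 'ommqs'.
Captured: group 1 = 'ommq', group 2 = 's'.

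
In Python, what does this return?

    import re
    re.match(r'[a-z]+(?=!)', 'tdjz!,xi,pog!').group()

The `(?=…)`/`(?<=…)` assertion just peeks at neighbouring text; it doesn't advance the match position.
With `match`, the pattern is implicitly anchored at the beginning.
The match spans [0:4] → 'tdjz'.

'tdjz'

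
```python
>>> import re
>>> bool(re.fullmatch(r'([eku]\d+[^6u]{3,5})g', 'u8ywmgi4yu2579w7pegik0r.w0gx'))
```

The pattern matches one of [eku], then one or more of a digit, then 3 to 5 of any character except [6u] (captured); then a literal 'g'.
`fullmatch` succeeds only if the pattern covers the string from start to end.
Here the pattern can't cover the whole string, so the call returns None, and `bool(None)` is False.

False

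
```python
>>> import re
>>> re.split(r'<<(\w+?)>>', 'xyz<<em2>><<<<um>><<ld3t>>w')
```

['xyz', 'em2', '<<', 'um', '', 'ld3t', 'w']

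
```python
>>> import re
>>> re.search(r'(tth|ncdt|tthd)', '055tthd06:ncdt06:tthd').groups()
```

The regex engine tests alternatives in the order written; an earlier branch that matches wins even if a later one would match more.
`re.search` scans for the first position where the pattern succeeds.
The match spans [3:6] → 'tth'.
Captured: group 1 = 'tth'.

('tth',)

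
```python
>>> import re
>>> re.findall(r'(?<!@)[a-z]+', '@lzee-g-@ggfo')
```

['zee', 'g', 'gfo']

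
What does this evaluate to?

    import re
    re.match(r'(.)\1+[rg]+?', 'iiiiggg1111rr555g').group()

'iiiig'

`re.match` won't scan ahead — the pattern has to work from the very first character.
The match spans [0:5] → 'iiiig'.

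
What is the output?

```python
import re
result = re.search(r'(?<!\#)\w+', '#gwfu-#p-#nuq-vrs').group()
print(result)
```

wfu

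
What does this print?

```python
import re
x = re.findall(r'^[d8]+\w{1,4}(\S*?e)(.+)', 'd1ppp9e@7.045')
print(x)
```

[('9e', '@7.045')]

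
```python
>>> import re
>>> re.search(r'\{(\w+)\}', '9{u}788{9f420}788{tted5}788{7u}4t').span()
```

(1, 4)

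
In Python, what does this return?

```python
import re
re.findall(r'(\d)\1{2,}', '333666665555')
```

After group 1 captures some text, `\1` only succeeds where that same text appears again.
Scanning left to right: at [0:3] match '333', group 1 = '3'; at [3:8] match '66666', group 1 = '6'; at [8:12] match '5555', group 1 = '5'.
One capturing group, so `findall` returns just the captured substring from each match — 3 in all.

['3', '6', '5']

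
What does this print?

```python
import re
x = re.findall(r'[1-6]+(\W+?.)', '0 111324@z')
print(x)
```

Pattern: one or more of a character in [1-6]; then one or more of a non-word character (lazy), then any character (captured).
`findall` collects group 1 from the one match (1 total).

['@z']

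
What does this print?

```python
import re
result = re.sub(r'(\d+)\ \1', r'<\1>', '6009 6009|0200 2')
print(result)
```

After group 1 captures some text, `\1` only succeeds where that same text appears again.
Matches: at [0:9] → '6009 6009'.
`\1` in the replacement pulls in group 1's text for each match.

<6009>|0200 2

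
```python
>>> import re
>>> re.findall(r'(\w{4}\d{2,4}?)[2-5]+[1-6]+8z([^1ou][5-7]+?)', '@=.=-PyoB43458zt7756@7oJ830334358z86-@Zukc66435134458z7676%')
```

This matches exactly 4 of a word character, then 2 to 4 of a digit (lazy) (captured); then one or more of a character in [2-5]; then one or more of a character in [1-6], then the literal '8z'; then any character except [1ou], then one or more of a character in [5-7] (lazy) (captured).
Because the quantifier is non-greedy, it stops expanding at the earliest point where the rest of the pattern can succeed.
Walking the string: at [5:17] match 'PyoB43458zt7', groups = ('PyoB43', 't7'); at [21:36] match '7oJ830334358z86', groups = ('7oJ830', '86'); at [38:56] match 'Zukc66435134458z76', groups = ('Zukc66', '76').
2 groups means each result is a tuple of 2 captured strings — 3 here.

[('PyoB43', 't7'), ('7oJ830', '86'), ('Zukc66', '76')]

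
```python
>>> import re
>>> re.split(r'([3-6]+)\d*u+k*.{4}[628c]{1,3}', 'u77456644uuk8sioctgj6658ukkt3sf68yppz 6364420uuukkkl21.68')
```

['u77', '456644', 'tgj', '665', 'yppz ', '63644', '']

Pattern: one or more of a character in [3-6] (captured); then zero or more of a digit, then one or more of a literal 'u', then zero or more of the literal 'k'; then exactly 4 of any character, then 1 to 3 of one of [628c].
`re.split` interleaves the captured-group text with the surrounding fragments.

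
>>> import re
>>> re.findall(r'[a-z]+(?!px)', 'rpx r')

A negative assertion filters positions out without eating any characters.
Since nothing is captured, `findall` lists the 2 matched substrings directly.

['rpx', 'r']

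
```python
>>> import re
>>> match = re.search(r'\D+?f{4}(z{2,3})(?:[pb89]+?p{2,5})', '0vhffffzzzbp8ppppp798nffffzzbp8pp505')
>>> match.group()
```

'vhffffzzzbp8ppppp'

Pattern: one or more of a non-digit (lazy), then exactly 4 of the literal 'f'; then 2 to 3 of a literal 'z' (captured); then one or more of one of [pb89] (lazy), then 2 to 5 of a literal 'p' (non-capturing group).
The match spans [1:18] → 'vhffffzzzbp8ppppp'.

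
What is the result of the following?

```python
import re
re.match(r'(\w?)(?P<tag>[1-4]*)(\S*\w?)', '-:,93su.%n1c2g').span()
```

With `match`, the pattern is implicitly anchored at the beginning.
The match spans [0:14] → '-:,93su.%n1c2g'.

(0, 14)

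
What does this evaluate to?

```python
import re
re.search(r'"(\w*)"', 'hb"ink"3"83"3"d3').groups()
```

The match spans [2:7] → '"ink"'.
Captured: group 1 = 'ink'.

('ink',)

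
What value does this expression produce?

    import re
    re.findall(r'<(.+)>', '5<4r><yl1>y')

['4r><yl1']

Because there's exactly one group, `findall` drops the full match and keeps group 1 from the one hit.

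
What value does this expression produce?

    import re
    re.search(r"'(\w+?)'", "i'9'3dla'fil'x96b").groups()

('9',)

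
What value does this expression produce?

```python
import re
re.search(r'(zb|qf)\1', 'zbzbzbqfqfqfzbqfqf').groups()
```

('zb',)

The match spans [0:4] → 'zbzb'.
Captured: group 1 = 'zb'.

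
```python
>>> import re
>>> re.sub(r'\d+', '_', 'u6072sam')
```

'u_sam'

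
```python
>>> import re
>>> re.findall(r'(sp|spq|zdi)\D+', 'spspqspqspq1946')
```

['sp']

Walking the string: at [0:11] match 'spspqspqspq', group 1 = 'sp'.
With a single group, `findall` returns only what that group captured — 1 item.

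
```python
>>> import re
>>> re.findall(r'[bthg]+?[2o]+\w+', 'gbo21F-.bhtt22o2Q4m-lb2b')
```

The pattern matches one or more of one of [bthg] (lazy); then one or more of one of [2o]; then one or more of a word character.
Since nothing is captured, `findall` lists the 3 matched substrings directly.

['gbo21F', 'bhtt22o2Q4m', 'b2b']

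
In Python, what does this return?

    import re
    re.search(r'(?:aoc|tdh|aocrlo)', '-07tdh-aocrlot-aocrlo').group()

'tdh'

`re.search` tries every starting position until one works.
The match spans [3:6] → 'tdh'.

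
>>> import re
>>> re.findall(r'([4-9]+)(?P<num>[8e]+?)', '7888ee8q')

Pattern: one or more of a character in [4-9] (captured); then one or more of one of [8e] (lazy) (captured as 'num').
Scanning left to right: at [0:5] match '7888e', groups = ('7888', 'e').
With 2 capturing groups, `findall` returns a 2-tuple per match.

[('7888', 'e')]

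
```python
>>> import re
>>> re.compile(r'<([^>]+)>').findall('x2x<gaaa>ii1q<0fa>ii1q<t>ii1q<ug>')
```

Scanning left to right: at [3:9] match '<gaaa>', group 1 = 'gaaa'; at [13:18] match '<0fa>', group 1 = '0fa'; at [22:25] match '<t>', group 1 = 't'; at [29:33] match '<ug>', group 1 = 'ug'.
Because there's exactly one group, `findall` drops the full match and keeps group 1 from each hit.

['gaaa', '0fa', 't', 'ug']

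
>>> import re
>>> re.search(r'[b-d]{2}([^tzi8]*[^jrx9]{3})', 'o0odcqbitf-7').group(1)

This matches exactly 2 of a character in [b-d]; then zero or more of any character except [tzi8], then exactly 3 of any character except [jrx9] (captured).
`search` walks the string left to right and returns the first match it finds.
The match spans [3:10] → 'dcqbitf'.
Captured: group 1 = 'qbitf'.

'qbitf'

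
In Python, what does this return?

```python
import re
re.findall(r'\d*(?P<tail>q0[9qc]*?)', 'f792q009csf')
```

Pattern: zero or more of a digit; then the literal 'q0', then zero or more of one of [9qc] (lazy) (captured as 'tail').
`findall` collects group 1 from the one match (1 total).

['q0']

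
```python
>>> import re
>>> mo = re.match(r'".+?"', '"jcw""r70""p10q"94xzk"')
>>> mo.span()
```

A `+?`/`*?`/`{m,n}?` starts at its minimum and grows only as far as needed for what follows to match.
`re.match` won't scan ahead — the pattern has to work from the very first character.
The match spans [0:5] → '"jcw"'.

(0, 5)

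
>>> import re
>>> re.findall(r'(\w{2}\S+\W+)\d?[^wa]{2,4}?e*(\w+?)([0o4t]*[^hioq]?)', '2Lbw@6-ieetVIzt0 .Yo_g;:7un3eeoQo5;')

[('2Lbw@6-ieetVIzt0 .', '_', 'g')]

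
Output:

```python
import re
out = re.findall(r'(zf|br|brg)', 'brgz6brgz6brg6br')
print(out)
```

`|` is ordered: at each position the engine commits to the first alternative that works.
Walking the string: at [0:2] match 'br', group 1 = 'br'; at [5:7] match 'br', group 1 = 'br'; at [10:12] match 'br', group 1 = 'br'; at [14:16] match 'br', group 1 = 'br'.
Because there's exactly one group, `findall` drops the full match and keeps group 1 from each hit.

['br', 'br', 'br', 'br']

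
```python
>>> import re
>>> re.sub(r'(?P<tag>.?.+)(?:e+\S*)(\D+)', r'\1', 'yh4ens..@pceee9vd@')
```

Pattern: optionally any character, then one or more of any character (captured as 'tag'); then one or more of a literal 'e', then zero or more of a non-whitespace character (non-capturing group); then one or more of a non-digit (captured).
Matches: at [0:18] → 'yh4ens..@pceee9vd@'.
The replacement refers to a captured group, so each match is rewritten using its own captured text.

'yh4ens..@pcee'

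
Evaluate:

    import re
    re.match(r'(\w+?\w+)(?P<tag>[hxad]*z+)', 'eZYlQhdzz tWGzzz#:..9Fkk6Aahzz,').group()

'eZYlQhdzz'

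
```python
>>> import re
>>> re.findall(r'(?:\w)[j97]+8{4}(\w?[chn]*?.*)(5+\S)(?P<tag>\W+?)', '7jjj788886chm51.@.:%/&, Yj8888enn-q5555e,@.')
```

Pattern: a word character (non-capturing group); then one or more of one of [j97], then exactly 4 of a literal '8'; then optionally a word character, then zero or more of one of [chn] (lazy), then zero or more of any character (captured); then one or more of the literal '5', then a non-whitespace character (captured); then one or more of a non-word character (lazy) (captured as 'tag').
A `+?`/`*?`/`{m,n}?` starts at its minimum and grows only as far as needed for what follows to match.
Scanning left to right: at [0:41] match '7jjj788886chm51.@.:%/&, Yj8888enn-q5555e,', groups = ('6chm51.@.:%/&, Yj8888enn-q555', '5e', ',').
`findall` packs the 3 group values into a tuple for every match.

[('6chm51.@.:%/&, Yj8888enn-q555', '5e', ',')]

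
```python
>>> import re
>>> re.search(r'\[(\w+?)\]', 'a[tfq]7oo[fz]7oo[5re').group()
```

`re.search` scans for the first position where the pattern succeeds.
The match spans [1:6] → '[tfq]'.
Captured: group 1 = 'tfq'.

'[tfq]'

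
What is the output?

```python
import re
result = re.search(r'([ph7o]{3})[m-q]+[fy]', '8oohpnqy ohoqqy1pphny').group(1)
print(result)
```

ooh

The match spans [1:8] → 'oohpnqy'.
Captured: group 1 = 'ooh'.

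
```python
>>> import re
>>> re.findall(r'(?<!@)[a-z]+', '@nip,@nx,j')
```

The negative lookahead/lookbehind blocks any match where the forbidden context is present.
Walking the string: at [2:4] → 'ip'; at [7:8] → 'x'; at [9:10] → 'j'.
`findall` yields the raw match text (3 of them) because the pattern has no groups.

['ip', 'x', 'j']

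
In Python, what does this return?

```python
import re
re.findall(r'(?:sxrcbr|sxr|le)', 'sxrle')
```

['sxr', 'le']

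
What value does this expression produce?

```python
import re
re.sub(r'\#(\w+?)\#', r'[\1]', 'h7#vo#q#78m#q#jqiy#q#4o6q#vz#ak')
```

Matches: at [2:6] → '#vo#'; at [7:12] → '#78m#'; at [13:19] → '#jqiy#'; at [20:26] → '#4o6q#'.
Each match is replaced using the text its own group 1 captured.

'h7[vo]q[78m]q[jqiy]q[4o6q]vz#ak'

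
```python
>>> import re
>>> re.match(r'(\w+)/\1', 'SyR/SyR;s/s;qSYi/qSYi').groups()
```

('SyR',)

The backreference `\1` re-matches whatever the first group consumed, character for character.
`re.match` won't scan ahead — the pattern has to work from the very first character.
The match spans [0:7] → 'SyR/SyR'.
Captured: group 1 = 'SyR'.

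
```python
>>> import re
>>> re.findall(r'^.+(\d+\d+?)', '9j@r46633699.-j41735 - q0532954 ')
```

Pattern: anchored at the start of the string; then one or more of any character; then one or more of a digit, then one or more of a digit (lazy) (captured).
Scanning left to right: at [0:31] match '9j@r46633699.-j41735 - q0532954', group 1 = '54'.
With a single group, `findall` returns only what that group captured — 1 item.

['54']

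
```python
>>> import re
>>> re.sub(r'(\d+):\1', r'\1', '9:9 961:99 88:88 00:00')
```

'9 961:99 88 00'

`\1` is not a pattern — it's the concrete string captured by group 1, re-applied verbatim.
Matches: at [0:3] → '9:9'; at [11:16] → '88:88'; at [17:22] → '00:00'.
Each match is replaced using the text its own group 1 captured.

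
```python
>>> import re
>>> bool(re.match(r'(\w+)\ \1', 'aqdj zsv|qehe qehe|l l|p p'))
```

False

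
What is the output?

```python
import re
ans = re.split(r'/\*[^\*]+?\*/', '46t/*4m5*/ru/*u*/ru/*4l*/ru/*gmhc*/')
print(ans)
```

Splitting on the pattern gives 5 pieces.

['46t', 'ru', 'ru', 'ru', '']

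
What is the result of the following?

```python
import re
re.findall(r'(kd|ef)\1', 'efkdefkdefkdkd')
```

['kd']

The backreference `\1` re-matches whatever the first group consumed, character for character.
One capturing group, so `findall` returns just the captured substring from the one match — 1 in all.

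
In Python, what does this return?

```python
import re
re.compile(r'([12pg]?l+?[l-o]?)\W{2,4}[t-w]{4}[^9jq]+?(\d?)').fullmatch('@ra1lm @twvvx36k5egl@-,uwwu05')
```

None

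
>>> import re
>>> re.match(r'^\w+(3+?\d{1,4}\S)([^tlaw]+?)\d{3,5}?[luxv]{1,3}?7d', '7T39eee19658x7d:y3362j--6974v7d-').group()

'7T39eee19658x7d'

`match` is anchored at position 0; if the pattern doesn't fit there, it returns None.
The match spans [0:15] → '7T39eee19658x7d'.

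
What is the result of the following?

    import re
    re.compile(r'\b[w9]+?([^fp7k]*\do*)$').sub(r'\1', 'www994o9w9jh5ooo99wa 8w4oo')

'ww994o9w9jh5ooo99wa 8w4oo'

Each match is replaced using the text its own group 1 captured.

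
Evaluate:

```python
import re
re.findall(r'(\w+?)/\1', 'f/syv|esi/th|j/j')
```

['j']

`\1` is not a pattern — it's the concrete string captured by group 1, re-applied verbatim.
Walking the string: at [13:16] match 'j/j', group 1 = 'j'.
Because there's exactly one group, `findall` drops the full match and keeps group 1 from the one hit.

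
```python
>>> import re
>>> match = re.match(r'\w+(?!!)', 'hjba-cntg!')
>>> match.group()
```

'hjba'

With `match`, the pattern is implicitly anchored at the beginning.
The match spans [0:4] → 'hjba'.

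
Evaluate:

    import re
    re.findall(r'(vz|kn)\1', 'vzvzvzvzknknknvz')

['vz', 'vz', 'kn']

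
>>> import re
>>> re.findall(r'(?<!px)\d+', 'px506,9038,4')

The negative lookahead/lookbehind blocks any match where the forbidden context is present.
Matches: at [3:5] → '06'; at [6:10] → '9038'; at [11:12] → '4'.
Since nothing is captured, `findall` lists the 3 matched substrings directly.

['06', '9038', '4']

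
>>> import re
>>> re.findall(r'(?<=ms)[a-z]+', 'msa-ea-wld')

Because the assertion is zero-width, the text it checks is not consumed and won't appear in the result.
`findall` yields the raw match text (1 of them) because the pattern has no groups.

['a']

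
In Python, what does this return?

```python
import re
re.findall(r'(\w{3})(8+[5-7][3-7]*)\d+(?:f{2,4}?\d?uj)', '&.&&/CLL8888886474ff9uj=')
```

The pattern matches exactly 3 of a word character (captured); then one or more of a literal '8', then a character in [5-7], then zero or more of a character in [3-7] (captured); then one or more of a digit; then 2 to 4 of a literal 'f' (lazy), then optionally a digit, then the literal 'uj' (non-capturing group).
Walking the string: at [5:23] match 'CLL8888886474ff9uj', groups = ('CLL', '888888647').
`findall` packs the 2 group values into a tuple for every match.

[('CLL', '888888647')]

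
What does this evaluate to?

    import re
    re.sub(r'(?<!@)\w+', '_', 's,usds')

'_,_'

`(?!…)`/`(?<!…)` only lets a position through if the neighbouring text does NOT match; no characters are consumed.
Every occurrence is swapped for '_'.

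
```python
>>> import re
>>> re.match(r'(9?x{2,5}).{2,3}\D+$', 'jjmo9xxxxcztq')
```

None

The pattern matches optionally a literal '9', then 2 to 5 of the literal 'x' (captured); then 2 to 3 of any character, then one or more of a non-digit; then anchored at the end.
`match` is anchored at position 0; if the pattern doesn't fit there, it returns None.
Here the string doesn't start with a match, so the call returns None.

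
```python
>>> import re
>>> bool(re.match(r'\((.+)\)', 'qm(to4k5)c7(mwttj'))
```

False

With `match`, the pattern is implicitly anchored at the beginning.
Here position 0 doesn't satisfy it, so the call returns None, and `bool(None)` is False.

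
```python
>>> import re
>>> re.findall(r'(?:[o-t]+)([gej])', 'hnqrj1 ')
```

['j']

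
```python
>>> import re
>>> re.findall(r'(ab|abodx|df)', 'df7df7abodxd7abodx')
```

Alternation tries branches left to right and keeps the first one that lets the overall match succeed at that position.
With a single group, `findall` returns only what that group captured — 4 items.

['df', 'df', 'ab', 'ab']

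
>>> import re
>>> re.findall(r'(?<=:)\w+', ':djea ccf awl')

['djea']

Lookahead/lookbehind check context without consuming it, so the matched span excludes the asserted characters.
`findall` yields the raw match text (1 of them) because the pattern has no groups.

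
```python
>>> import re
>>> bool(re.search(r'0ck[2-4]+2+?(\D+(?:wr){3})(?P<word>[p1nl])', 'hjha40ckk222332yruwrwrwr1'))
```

The pattern matches the literal '0ck', then one or more of a character in [2-4], then one or more of a literal '2' (lazy); then one or more of a non-digit, then the literal 'wr' repeated 3 times (captured); then one of [p1nl] (captured as 'word').
Here no position works, so the call returns None, and `bool(None)` is False.

False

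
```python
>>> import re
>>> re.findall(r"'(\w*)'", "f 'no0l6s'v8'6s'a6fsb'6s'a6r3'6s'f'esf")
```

['no0l6s', '6s', '6s', '6s']

Walking the string: at [2:10] match "'no0l6s'", group 1 = 'no0l6s'; at [12:16] match "'6s'", group 1 = '6s'; at [21:25] match "'6s'", group 1 = '6s'; at [29:33] match "'6s'", group 1 = '6s'.
Because there's exactly one group, `findall` drops the full match and keeps group 1 from each hit.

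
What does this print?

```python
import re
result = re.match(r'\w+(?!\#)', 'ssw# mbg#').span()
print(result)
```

(0, 2)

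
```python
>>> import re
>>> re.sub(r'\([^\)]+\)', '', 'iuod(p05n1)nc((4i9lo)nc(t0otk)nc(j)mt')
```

'iuodncncncmt'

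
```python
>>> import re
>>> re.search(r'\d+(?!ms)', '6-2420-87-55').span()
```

(0, 1)

The negative lookahead/lookbehind blocks any match where the forbidden context is present.
The match spans [0:1] → '6'.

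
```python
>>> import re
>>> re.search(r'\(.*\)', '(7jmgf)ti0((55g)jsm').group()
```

The match spans [0:16] → '(7jmgf)ti0((55g)'.

'(7jmgf)ti0((55g)'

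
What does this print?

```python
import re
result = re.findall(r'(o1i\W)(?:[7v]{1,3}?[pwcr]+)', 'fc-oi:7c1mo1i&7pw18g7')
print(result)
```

['o1i&']

The pattern matches the literal 'o1i', then a non-word character (captured); then 1 to 3 of one of [7v] (lazy), then one or more of one of [pwcr] (non-capturing group).
Scanning left to right: at [10:17] match 'o1i&7pw', group 1 = 'o1i&'.
`findall` collects group 1 from the one match (1 total).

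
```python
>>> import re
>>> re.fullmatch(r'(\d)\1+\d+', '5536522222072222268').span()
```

(0, 19)

After group 1 captures some text, `\1` only succeeds where that same text appears again.
`re.fullmatch` is like wrapping the pattern in `^…$` (in single-line mode).
The match spans [0:19] → '5536522222072222268'.
Captured: group 1 = '5'.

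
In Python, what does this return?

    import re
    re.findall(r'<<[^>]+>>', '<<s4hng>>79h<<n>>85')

Walking the string: at [0:9] → '<<s4hng>>'; at [12:17] → '<<n>>'.
No capturing groups, so `findall` returns the 2 full match strings.

['<<s4hng>>', '<<n>>']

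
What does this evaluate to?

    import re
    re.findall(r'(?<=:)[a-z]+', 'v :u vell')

['u']

Because the assertion is zero-width, the text it checks is not consumed and won't appear in the result.
With no groups in the pattern, `findall` gives back each whole match — 1 here.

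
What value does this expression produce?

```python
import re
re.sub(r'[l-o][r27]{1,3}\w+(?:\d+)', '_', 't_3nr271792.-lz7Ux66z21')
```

't_3_.-lz7Ux66z21'

Every occurrence is swapped for '_'.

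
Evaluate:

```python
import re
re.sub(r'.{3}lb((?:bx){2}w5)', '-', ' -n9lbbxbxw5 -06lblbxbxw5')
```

' - -06lblbxbxw5'

`sub` substitutes '-' at each match site.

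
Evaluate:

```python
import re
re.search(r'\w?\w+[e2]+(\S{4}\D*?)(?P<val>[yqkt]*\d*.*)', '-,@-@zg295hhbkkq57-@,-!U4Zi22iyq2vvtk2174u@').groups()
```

('95hh', 'bkkq57-@,-!U4Zi22iyq2vvtk2174u@')

Pattern: optionally a word character, then one or more of a word character, then one or more of one of [e2]; then exactly 4 of a non-whitespace character, then zero or more of a non-digit (lazy) (captured); then zero or more of one of [yqkt], then zero or more of a digit, then zero or more of any character (captured as 'val').
A non-greedy quantifier consumes as few characters as it can — just enough that the remainder of the pattern still matches from where it stops; whatever follows it matches normally.
Unlike `match`, `search` isn't anchored — it looks for the pattern anywhere in the string.
The match spans [5:43] → 'zg295hhbkkq57-@,-!U4Zi22iyq2vvtk2174u@'.
Captured: group 1 = '95hh', group 2 = 'bkkq57-@,-!U4Zi22iyq2vvtk2174u@'.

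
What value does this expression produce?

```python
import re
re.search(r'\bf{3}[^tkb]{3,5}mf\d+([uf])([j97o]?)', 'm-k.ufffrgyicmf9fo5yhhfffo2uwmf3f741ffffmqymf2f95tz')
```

None

Pattern: a word boundary (`\b`, zero-width); then exactly 3 of a literal 'f', then 3 to 5 of any character except [tkb], then the literal 'mf'; then one or more of a digit; then one of [uf] (captured); then optionally one of [j97o] (captured).
`re.search` scans for the first position where the pattern succeeds.
Here no position works, so the call returns None.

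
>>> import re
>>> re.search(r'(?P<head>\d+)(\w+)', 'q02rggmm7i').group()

This matches one or more of a digit (captured as 'head'); then one or more of a word character (captured).
The match spans [1:10] → '02rggmm7i'.

'02rggmm7i'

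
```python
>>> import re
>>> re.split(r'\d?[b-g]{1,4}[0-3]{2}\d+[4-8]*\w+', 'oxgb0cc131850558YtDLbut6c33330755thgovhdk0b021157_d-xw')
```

The pattern matches optionally a digit, then 1 to 4 of a character in [b-g], then exactly 2 of a character in [0-3]; then one or more of a digit, then zero or more of a character in [4-8], then one or more of a word character.
Matches to split on: at [4:51] → '0cc131850558YtDLbut6c33330755thgovhdk0b021157_d'.
The string is cut at each match, leaving 2 pieces.

['oxgb', '-xw']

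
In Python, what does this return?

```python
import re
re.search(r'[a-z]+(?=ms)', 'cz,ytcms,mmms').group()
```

'ytc'

The `(?=…)`/`(?<=…)` assertion just peeks at neighbouring text; it doesn't advance the match position.
The match spans [3:6] → 'ytc'.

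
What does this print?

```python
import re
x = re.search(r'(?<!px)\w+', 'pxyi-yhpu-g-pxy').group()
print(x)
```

pxyi

`(?!…)`/`(?<!…)` only lets a position through if the neighbouring text does NOT match; no characters are consumed.
The match spans [0:4] → 'pxyi'.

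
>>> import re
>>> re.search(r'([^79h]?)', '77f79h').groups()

The match spans [0:0] → ''.
Captured: group 1 = ''.

('',)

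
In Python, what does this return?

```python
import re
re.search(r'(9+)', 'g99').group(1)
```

'99'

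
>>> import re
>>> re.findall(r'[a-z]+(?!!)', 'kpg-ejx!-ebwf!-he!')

Because the assertion is negative and zero-width, positions next to the forbidden text are skipped.
With no groups in the pattern, `findall` gives back each whole match — 4 here.

['kpg', 'ej', 'ebw', 'h']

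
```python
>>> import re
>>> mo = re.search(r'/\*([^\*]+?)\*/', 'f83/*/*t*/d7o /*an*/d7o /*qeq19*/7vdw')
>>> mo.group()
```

The match spans [5:10] → '/*t*/'.

'/*t*/'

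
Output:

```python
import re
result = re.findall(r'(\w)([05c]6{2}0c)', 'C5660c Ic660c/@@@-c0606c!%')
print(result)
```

[('C', '5660c'), ('I', 'c660c')]

Pattern: a word character (captured); then one of [05c], then exactly 2 of a literal '6', then the literal '0c' (captured).
Walking the string: at [0:6] match 'C5660c', groups = ('C', '5660c'); at [7:13] match 'Ic660c', groups = ('I', 'c660c').
`findall` packs the 2 group values into a tuple for every match.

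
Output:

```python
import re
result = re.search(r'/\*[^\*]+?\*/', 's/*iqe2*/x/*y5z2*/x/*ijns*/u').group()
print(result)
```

The match spans [1:9] → '/*iqe2*/'.

/*iqe2*/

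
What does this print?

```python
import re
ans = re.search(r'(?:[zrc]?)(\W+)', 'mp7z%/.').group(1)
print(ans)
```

%/.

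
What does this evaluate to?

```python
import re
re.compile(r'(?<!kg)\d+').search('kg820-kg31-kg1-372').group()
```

A negative assertion filters positions out without eating any characters.
Unlike `match`, `search` isn't anchored — it looks for the pattern anywhere in the string.
The match spans [3:5] → '20'.

'20'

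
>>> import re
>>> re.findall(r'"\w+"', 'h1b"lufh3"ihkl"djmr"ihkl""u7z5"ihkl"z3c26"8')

Since nothing is captured, `findall` lists the 4 matched substrings directly.

['"lufh3"', '"djmr"', '"u7z5"', '"z3c26"']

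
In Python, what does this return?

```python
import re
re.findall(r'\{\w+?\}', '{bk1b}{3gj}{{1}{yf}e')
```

['{bk1b}', '{3gj}', '{1}', '{yf}']

No capturing groups, so `findall` returns the 4 full match strings.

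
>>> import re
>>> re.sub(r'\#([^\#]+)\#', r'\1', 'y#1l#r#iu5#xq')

'y1lriu5xq'

Matches: at [1:5] → '#1l#'; at [6:11] → '#iu5#'.
`\1` in the replacement pulls in group 1's text for each match.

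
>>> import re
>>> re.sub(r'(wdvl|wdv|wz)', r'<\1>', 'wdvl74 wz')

'<wdvl>74 <wz>'

Alternation isn't longest-match — the leftmost alternative that fits at this position is chosen.
Matches: at [0:4] → 'wdvl'; at [7:9] → 'wz'.
`\1` in the replacement pulls in group 1's text for each match.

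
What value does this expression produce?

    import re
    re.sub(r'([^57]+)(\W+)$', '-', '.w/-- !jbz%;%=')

'-'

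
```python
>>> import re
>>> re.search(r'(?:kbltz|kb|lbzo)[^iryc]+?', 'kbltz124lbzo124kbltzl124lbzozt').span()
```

(0, 6)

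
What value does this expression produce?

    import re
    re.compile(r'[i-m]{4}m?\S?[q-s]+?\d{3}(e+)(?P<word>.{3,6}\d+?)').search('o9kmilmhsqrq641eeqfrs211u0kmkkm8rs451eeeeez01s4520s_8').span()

(2, 24)

This matches exactly 4 of a character in [i-m], then optionally the literal 'm'; then optionally a non-whitespace character, then one or more of a character in [q-s] (lazy), then exactly 3 of a digit; then one or more of a literal 'e' (captured); then 3 to 6 of any character, then one or more of a digit (lazy) (captured as 'word').
The match spans [2:24] → 'kmilmhsqrq641eeqfrs211'.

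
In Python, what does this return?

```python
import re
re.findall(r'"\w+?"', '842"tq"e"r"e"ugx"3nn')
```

Matches: at [3:7] → '"tq"'; at [8:11] → '"r"'; at [12:17] → '"ugx"'.
With no groups in the pattern, `findall` gives back each whole match — 3 here.

['"tq"', '"r"', '"ugx"']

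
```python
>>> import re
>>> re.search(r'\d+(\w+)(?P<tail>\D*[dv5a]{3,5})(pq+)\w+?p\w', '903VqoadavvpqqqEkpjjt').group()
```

'903VqoadavvpqqqEkpj'

This matches one or more of a digit; then one or more of a word character (captured); then zero or more of a non-digit, then 3 to 5 of one of [dv5a] (captured as 'tail'); then a literal 'p', then one or more of a literal 'q' (captured); then one or more of a word character (lazy), then a literal 'p', then a word character.
The match spans [0:19] → '903VqoadavvpqqqEkpj'.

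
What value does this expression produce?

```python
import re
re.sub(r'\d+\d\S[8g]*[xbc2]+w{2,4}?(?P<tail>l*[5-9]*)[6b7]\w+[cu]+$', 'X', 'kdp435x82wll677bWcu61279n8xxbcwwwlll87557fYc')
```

'kdp435x82wll677bWcuX'

This matches one or more of a digit, then a digit, then a non-whitespace character; then zero or more of one of [8g], then one or more of one of [xbc2], then 2 to 4 of a literal 'w' (lazy); then zero or more of a literal 'l', then zero or more of a character in [5-9] (captured as 'tail'); then one of [6b7], then one or more of a word character, then one or more of one of [cu]; then anchored at the end.
Matches: at [19:44] → '61279n8xxbcwwwlll87557fYc'.
`sub` substitutes 'X' at each match site.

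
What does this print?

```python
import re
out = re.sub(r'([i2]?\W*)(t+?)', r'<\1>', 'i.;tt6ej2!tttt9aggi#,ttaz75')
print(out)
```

Pattern: optionally one of [i2], then zero or more of a non-word character (captured); then one or more of a literal 't' (lazy) (captured).
Matches: at [0:4] → 'i.;t'; at [4:5] → 't'; at [8:11] → '2!t'; at [11:12] → 't'; at [12:13] → 't'; ….
`\1` in the replacement pulls in group 1's text for each match.

<i.;><>6ej<2!><><><>9agg<i#,><>az75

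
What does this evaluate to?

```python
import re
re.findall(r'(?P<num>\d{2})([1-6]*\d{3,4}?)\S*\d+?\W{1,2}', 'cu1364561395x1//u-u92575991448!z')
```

[('13', '64561395')]

This matches exactly 2 of a digit (captured as 'num'); then zero or more of a character in [1-6], then 3 to 4 of a digit (lazy) (captured); then zero or more of a non-whitespace character, then one or more of a digit (lazy), then 1 to 2 of a non-word character.
Scanning left to right: at [2:31] match '1364561395x1//u-u92575991448!', groups = ('13', '64561395').
Multiple groups make `findall` return tuples — one 2-tuple for the one match.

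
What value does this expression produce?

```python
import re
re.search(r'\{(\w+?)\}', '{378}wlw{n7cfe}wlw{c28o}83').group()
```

`search` walks the string left to right and returns the first match it finds.
The match spans [0:5] → '{378}'.
Captured: group 1 = '378'.

'{378}'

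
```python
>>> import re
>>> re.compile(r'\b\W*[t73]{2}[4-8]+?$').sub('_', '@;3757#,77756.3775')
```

'@;3757#,77756_'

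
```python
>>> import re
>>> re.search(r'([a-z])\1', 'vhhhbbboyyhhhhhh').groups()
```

The match spans [1:3] → 'hh'.
Captured: group 1 = 'h'.

('h',)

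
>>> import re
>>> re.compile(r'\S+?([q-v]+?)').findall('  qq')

This matches one or more of a non-whitespace character (lazy); then one or more of a character in [q-v] (lazy) (captured).
Scanning left to right: at [2:4] match 'qq', group 1 = 'q'.
With a single group, `findall` returns only what that group captured — 1 item.

['q']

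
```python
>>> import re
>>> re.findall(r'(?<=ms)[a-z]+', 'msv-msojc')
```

The `(?=…)`/`(?<=…)` assertion just peeks at neighbouring text; it doesn't advance the match position.
`findall` yields the raw match text (2 of them) because the pattern has no groups.

['v', 'ojc']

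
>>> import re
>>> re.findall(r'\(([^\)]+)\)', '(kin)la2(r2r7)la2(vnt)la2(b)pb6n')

['kin', 'r2r7', 'vnt', 'b']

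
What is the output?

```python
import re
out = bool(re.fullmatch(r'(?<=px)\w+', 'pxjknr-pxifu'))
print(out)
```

False

Because the assertion is zero-width, the text it checks is not consumed and won't appear in the result.
For `fullmatch`, every character of the input must be accounted for by the pattern.
Here the pattern can't cover the whole string, so the call returns None, and `bool(None)` is False.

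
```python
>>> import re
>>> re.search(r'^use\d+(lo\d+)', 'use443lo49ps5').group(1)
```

'lo49'

Pattern: anchored at the start of the string; then the literal 'use', then one or more of a digit; then the literal 'lo', then one or more of a digit (captured).
`search` walks the string left to right and returns the first match it finds.
The match spans [0:10] → 'use443lo49'.
Captured: group 1 = 'lo49'.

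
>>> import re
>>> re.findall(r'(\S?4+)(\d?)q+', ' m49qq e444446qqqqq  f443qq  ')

This matches optionally a non-whitespace character, then one or more of the literal '4' (captured); then optionally a digit (captured); then one or more of a literal 'q'.
Matches: at [1:6] match 'm49qq', groups = ('m4', '9'); at [7:19] match 'e444446qqqqq', groups = ('e44444', '6'); at [21:27] match 'f443qq', groups = ('f44', '3').
Multiple groups make `findall` return tuples — one 2-tuple for each match.

[('m4', '9'), ('e44444', '6'), ('f44', '3')]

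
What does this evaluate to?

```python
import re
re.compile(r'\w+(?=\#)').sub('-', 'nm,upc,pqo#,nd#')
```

The `(?=…)`/`(?<=…)` assertion just peeks at neighbouring text; it doesn't advance the match position.
Matches: at [7:10] → 'pqo'; at [12:14] → 'nd'.
Each match is replaced by '-'.

'nm,upc,-#,-#'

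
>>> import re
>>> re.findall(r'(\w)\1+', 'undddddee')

['d', 'e']

A backreference is literal: `\1` must see the identical characters the first group matched.
Matches: at [2:7] match 'ddddd', group 1 = 'd'; at [7:9] match 'ee', group 1 = 'e'.
Because there's exactly one group, `findall` drops the full match and keeps group 1 from each hit.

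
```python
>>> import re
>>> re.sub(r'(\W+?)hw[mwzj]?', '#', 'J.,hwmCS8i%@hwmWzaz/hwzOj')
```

'J#CS8i#Wzaz#Oj'

The pattern matches one or more of a non-word character (lazy) (captured); then the literal 'hw', then optionally one of [mwzj].
Matches: at [1:6] → '.,hwm'; at [10:15] → '%@hwm'; at [19:23] → '/hwz'.
Each match is replaced by '#'.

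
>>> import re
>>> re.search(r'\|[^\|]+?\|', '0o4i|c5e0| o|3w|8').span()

`search` walks the string left to right and returns the first match it finds.
The match spans [4:10] → '|c5e0|'.

(4, 10)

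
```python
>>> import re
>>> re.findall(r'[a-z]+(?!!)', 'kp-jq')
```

The negative lookahead/lookbehind blocks any match where the forbidden context is present.
No capturing groups, so `findall` returns the 2 full match strings.

['kp', 'jq']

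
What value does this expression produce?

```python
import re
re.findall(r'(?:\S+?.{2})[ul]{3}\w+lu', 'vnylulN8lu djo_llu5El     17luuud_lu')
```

Pattern: one or more of a non-whitespace character (lazy), then exactly 2 of any character (non-capturing group); then exactly 3 of one of [ul], then one or more of a word character, then the literal 'lu'.
`findall` yields the raw match text (2 of them) because the pattern has no groups.

['vnylulN8lu', '17luuud_lu']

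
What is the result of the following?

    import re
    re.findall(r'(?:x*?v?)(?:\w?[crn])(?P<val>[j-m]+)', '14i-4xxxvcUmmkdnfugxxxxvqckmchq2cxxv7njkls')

['km', 'jkl']

Pattern: zero or more of a literal 'x' (lazy), then optionally the literal 'v' (non-capturing group); then optionally a word character, then one of [crn] (non-capturing group); then one or more of a character in [j-m] (captured as 'val').
Matches: at [19:28] match 'xxxxvqckm', group 1 = 'km'; at [33:41] match 'xxv7njkl', group 1 = 'jkl'.
`findall` collects group 1 from each match (2 total).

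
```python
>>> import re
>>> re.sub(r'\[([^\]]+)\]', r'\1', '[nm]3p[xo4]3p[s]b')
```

`\1` in the replacement pulls in group 1's text for each match.

'nm3pxo43psb'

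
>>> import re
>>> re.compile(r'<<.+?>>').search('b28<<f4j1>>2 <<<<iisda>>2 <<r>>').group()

'<<f4j1>>'

A `+?`/`*?`/`{m,n}?` starts at its minimum and grows only as far as needed for what follows to match.
`search` walks the string left to right and returns the first match it finds.
The match spans [3:11] → '<<f4j1>>'.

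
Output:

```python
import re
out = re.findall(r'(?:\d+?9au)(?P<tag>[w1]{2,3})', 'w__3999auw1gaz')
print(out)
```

Pattern: one or more of a digit (lazy), then the literal '9au' (non-capturing group); then 2 to 3 of one of [w1] (captured as 'tag').
Walking the string: at [3:11] match '3999auw1', group 1 = 'w1'.
One capturing group, so `findall` returns just the captured substring from the one match — 1 in all.

['w1']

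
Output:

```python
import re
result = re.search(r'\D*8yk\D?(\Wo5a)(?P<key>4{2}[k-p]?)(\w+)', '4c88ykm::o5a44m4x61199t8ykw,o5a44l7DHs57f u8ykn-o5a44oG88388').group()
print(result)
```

This matches zero or more of a non-digit, then the literal '8yk', then optionally a non-digit; then a non-word character, then the literal 'o5a' (captured); then exactly 2 of a literal '4', then optionally a character in [k-p] (captured as 'key'); then one or more of a word character (captured).
`re.search` scans for the first position where the pattern succeeds.
The match spans [22:41] → 't8ykw,o5a44l7DHs57f'.
Captured: group 1 = ',o5a', group 2 = '44l', group 3 = '7DHs57f'.

t8ykw,o5a44l7DHs57f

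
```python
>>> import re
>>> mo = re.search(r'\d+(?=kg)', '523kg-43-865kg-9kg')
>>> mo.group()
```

Lookahead/lookbehind check context without consuming it, so the matched span excludes the asserted characters.
`search` walks the string left to right and returns the first match it finds.
The match spans [0:3] → '523'.

'523'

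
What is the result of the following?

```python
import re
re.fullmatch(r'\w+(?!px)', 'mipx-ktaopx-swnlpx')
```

`re.fullmatch` is like wrapping the pattern in `^…$` (in single-line mode).
Here there's no way to consume every character, so the call returns None.

None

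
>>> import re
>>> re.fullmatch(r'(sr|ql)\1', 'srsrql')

None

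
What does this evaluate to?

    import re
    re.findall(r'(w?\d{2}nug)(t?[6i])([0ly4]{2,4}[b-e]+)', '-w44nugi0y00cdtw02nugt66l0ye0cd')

[('w44nug', 'i', '0y00cd')]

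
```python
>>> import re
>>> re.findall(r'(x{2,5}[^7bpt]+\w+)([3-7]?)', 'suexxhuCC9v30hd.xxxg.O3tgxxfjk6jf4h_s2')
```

[('xxhuCC9v30hd.xxxg.O3tgxxfjk6jf4h_s2', '')]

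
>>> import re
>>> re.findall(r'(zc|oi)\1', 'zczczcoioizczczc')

A backreference is literal: `\1` must see the identical characters the first group matched.
Walking the string: at [0:4] match 'zczc', group 1 = 'zc'; at [6:10] match 'oioi', group 1 = 'oi'; at [10:14] match 'zczc', group 1 = 'zc'.
Because there's exactly one group, `findall` drops the full match and keeps group 1 from each hit.

['zc', 'oi', 'zc']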